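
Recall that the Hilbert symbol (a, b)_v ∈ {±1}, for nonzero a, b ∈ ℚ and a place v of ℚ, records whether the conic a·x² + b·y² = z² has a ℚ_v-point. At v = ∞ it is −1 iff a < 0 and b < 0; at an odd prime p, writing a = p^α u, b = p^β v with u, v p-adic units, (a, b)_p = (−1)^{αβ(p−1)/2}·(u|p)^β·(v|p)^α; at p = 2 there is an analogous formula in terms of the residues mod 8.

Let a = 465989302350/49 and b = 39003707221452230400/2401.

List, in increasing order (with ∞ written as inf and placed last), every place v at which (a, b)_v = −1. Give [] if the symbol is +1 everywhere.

(a, b) ≡ (286, 759) mod (ℚ^×)²; places V = {2, 3, 5, 7, 11, 13, 23, ∞}.
(a,b)_5: α=2, u≡1; β=2, v≡1 (mod 5); (1|5)=+1, (1|5)=+1; sign (−1)^0·+1^2·+1^2 = +1.
(a,b)_3: α=6, u≡1; β=13, v≡1 (mod 3); (1|3)=+1, (1|3)=+1; sign (−1)^0·+1^13·+1^6 = +1.
(a,b)_7: α=-2, u≡5; β=-4, v≡3 (mod 7); (5|7)=-1, (3|7)=-1; sign (−1)^0·-1^-4·-1^-2 = +1.
(a,b)_∞: sgn(286)=+, sgn(759)=+, so +1.
(a,b)_23: α=2, u≡10; β=3, v≡15 (mod 23); (10|23)=-1, (15|23)=-1; sign (−1)^0·-1^3·-1^2 = -1.
(a,b)_13: α=3, u≡1; β=4, v≡7 (mod 13); (1|13)=+1, (7|13)=-1; sign (−1)^0·+1^4·-1^3 = -1.
(a,b)_11: α=1, u≡9; β=1, v≡9 (mod 11); (9|11)=+1, (9|11)=+1; sign (−1)^1·+1^1·+1^1 = -1.
(a,b)_2: α=1, β=8; u≡7, v≡7 (mod 8); ε(u)ε(v)=1·1, αω(v)=1·0, βω(u)=8·0; sum ≡ 1  ⇒  -1.
|Ram(286, 759)| = 4, even; anisotropic at {2, 11, 13, 23}.

[2, 11, 13, 23]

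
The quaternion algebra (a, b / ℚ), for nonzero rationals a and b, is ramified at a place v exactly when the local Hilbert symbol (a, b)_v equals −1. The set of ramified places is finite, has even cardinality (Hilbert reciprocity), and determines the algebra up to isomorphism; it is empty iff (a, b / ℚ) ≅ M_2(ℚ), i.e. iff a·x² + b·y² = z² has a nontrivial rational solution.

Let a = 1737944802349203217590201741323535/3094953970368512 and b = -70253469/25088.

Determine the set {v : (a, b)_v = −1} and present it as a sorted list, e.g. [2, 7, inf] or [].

Mod squares: a ≡ 3230, b ≡ -92378. Check v ∈ {∞, 2, 3, 5, 7, 11, 13, 17, 19, 47}.
v=11: a=11^4·(≡7), b=11^1·(≡8) mod 11; (7|11)=-1, (8|11)=-1; (−1)^{4·1·5}·(-1)^1·(-1)^4 = -1.
v=∞: 3230 > 0 and -92378 < 0  ⇒  (a,b)_∞ = +1.
v=19: a=19^3·(≡15), b=19^1·(≡12) mod 19; (15|19)=-1, (12|19)=-1; (−1)^{3·1·9}·(-1)^1·(-1)^3 = -1.
v=5: a=5^1·(≡1), b=5^0·(≡2) mod 5; (1|5)=+1, (2|5)=-1; (−1)^{1·0·2}·(+1)^0·(-1)^1 = -1.
v=3: a=3^4·(≡2), b=3^2·(≡1) mod 3; (2|3)=-1, (1|3)=+1; (−1)^{4·2·1}·(-1)^2·(+1)^4 = +1.
v=13: a=13^14·(≡7), b=13^3·(≡5) mod 13; (7|13)=-1, (5|13)=-1; (−1)^{14·3·6}·(-1)^3·(-1)^14 = -1.
v=7: a=7^-8·(≡3), b=7^-2·(≡1) mod 7; (3|7)=-1, (1|7)=+1; (−1)^{-8·-2·3}·(-1)^-2·(+1)^-8 = +1.
v=17: a=17^3·(≡3), b=17^1·(≡11) mod 17; (3|17)=-1, (11|17)=-1; (−1)^{3·1·8}·(-1)^1·(-1)^3 = +1.
v=2: v_2(a)=-29, v_2(b)=-9; units ≡ 7, 3 (mod 8); ε·ε+αω+βω = 1·1+-29·1+-9·0 ≡ 0  ⇒  (a,b)_2 = +1.
v=47: a=47^2·(≡4), b=47^0·(≡36) mod 47; (4|47)=+1, (36|47)=+1; (−1)^{2·0·23}·(+1)^0·(+1)^2 = +1.
(3230, -92378 / ℚ) ramifies at {5, 11, 13, 19}: a division algebra.

[5, 11, 13, 19]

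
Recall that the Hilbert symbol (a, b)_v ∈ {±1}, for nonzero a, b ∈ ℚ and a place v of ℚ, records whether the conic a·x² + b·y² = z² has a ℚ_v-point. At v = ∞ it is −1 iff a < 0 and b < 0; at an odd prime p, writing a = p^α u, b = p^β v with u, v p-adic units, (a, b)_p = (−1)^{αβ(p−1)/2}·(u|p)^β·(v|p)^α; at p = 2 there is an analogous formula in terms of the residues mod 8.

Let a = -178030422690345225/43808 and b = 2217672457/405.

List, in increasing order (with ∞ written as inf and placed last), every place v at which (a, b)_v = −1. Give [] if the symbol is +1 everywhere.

(a, b) ≡ (-2, 85085) mod (ℚ^×)²; places V = {2, 3, 5, 7, 11, 13, 17, 19, 29, 37, ∞}.
(a,b)_2: α=-5, β=0; u≡7, v≡5 (mod 8); ε(u)ε(v)=1·0, αω(v)=-5·1, βω(u)=0·0; sum ≡ 1  ⇒  -1.
(a,b)_37: α=-2, u≡8; β=0, v≡29 (mod 37); (8|37)=-1, (29|37)=-1; sign (−1)^0·-1^0·-1^-2 = +1.
(a,b)_29: α=2, u≡14; β=0, v≡28 (mod 29); (14|29)=-1, (28|29)=+1; sign (−1)^0·-1^0·+1^2 = +1.
(a,b)_17: α=2, u≡1; β=1, v≡5 (mod 17); (1|17)=+1, (5|17)=-1; sign (−1)^0·+1^1·-1^2 = +1.
(a,b)_19: α=2, u≡9; β=4, v≡2 (mod 19); (9|19)=+1, (2|19)=-1; sign (−1)^0·+1^4·-1^2 = +1.
(a,b)_11: α=2, u≡1; β=1, v≡8 (mod 11); (1|11)=+1, (8|11)=-1; sign (−1)^0·+1^1·-1^2 = +1.
(a,b)_3: α=4, u≡1; β=-4, v≡2 (mod 3); (1|3)=+1, (2|3)=-1; sign (−1)^0·+1^-4·-1^4 = +1.
(a,b)_∞: sgn(-2)=−, sgn(85085)=+, so +1.
(a,b)_13: α=2, u≡11; β=1, v≡8 (mod 13); (11|13)=-1, (8|13)=-1; sign (−1)^0·-1^1·-1^2 = -1.
(a,b)_7: α=2, u≡5; β=1, v≡3 (mod 7); (5|7)=-1, (3|7)=-1; sign (−1)^0·-1^1·-1^2 = -1.
(a,b)_5: α=2, u≡2; β=-1, v≡2 (mod 5); (2|5)=-1, (2|5)=-1; sign (−1)^0·-1^-1·-1^2 = -1.
Ram(-2, 85085) = {2, 5, 7, 13}; no ℚ_2-point on the conic.

[2, 5, 7, 13]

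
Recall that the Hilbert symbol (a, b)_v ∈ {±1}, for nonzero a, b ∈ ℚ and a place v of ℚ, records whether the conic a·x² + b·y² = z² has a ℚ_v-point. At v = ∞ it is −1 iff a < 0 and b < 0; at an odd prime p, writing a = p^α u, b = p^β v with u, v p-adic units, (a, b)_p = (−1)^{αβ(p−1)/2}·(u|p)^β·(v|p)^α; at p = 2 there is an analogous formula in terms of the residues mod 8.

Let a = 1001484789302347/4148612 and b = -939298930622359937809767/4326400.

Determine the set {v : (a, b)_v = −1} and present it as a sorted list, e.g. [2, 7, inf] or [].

[7, 17, 23, 37]

(a, b) ≡ (128712899, -23) mod (ℚ^×)²; places V = {2, 3, 5, 7, 13, 17, 19, 23, 31, 37, 41, 53, ∞}.
(a,b)_∞: sgn(128712899)=+, sgn(-23)=−, so +1.
(a,b)_17: α=-1, u≡10; β=0, v≡11 (mod 17); (10|17)=-1, (11|17)=-1; sign (−1)^0·-1^0·-1^-1 = -1.
(a,b)_23: α=1, u≡22; β=3, v≡17 (mod 23); (22|23)=-1, (17|23)=-1; sign (−1)^1·-1^3·-1^1 = -1.
(a,b)_7: α=3, u≡6; β=4, v≡3 (mod 7); (6|7)=-1, (3|7)=-1; sign (−1)^0·-1^4·-1^3 = -1.
(a,b)_5: α=0, u≡1; β=-2, v≡3 (mod 5); (1|5)=+1, (3|5)=-1; sign (−1)^0·+1^-2·-1^0 = +1.
(a,b)_41: α=1, u≡8; β=4, v≡25 (mod 41); (8|41)=+1, (25|41)=+1; sign (−1)^0·+1^4·+1^1 = +1.
(a,b)_37: α=1, u≡13; β=2, v≡24 (mod 37); (13|37)=-1, (24|37)=-1; sign (−1)^0·-1^2·-1^1 = -1.
(a,b)_31: α=3, u≡29; β=4, v≡10 (mod 31); (29|31)=-1, (10|31)=+1; sign (−1)^0·-1^4·+1^3 = +1.
(a,b)_13: α=-2, u≡3; β=-2, v≡12 (mod 13); (3|13)=+1, (12|13)=+1; sign (−1)^0·+1^-2·+1^-2 = +1.
(a,b)_53: α=2, u≡3; β=0, v≡19 (mod 53); (3|53)=-1, (19|53)=-1; sign (−1)^0·-1^0·-1^2 = +1.
(a,b)_2: α=-2, β=-10; u≡3, v≡1 (mod 8); ε(u)ε(v)=1·0, αω(v)=-2·0, βω(u)=-10·1; sum ≡ 0  ⇒  +1.
(a,b)_19: α=-2, u≡12; β=0, v≡10 (mod 19); (12|19)=-1, (10|19)=-1; sign (−1)^0·-1^0·-1^-2 = +1.
(a,b)_3: α=0, u≡2; β=2, v≡1 (mod 3); (2|3)=-1, (1|3)=+1; sign (−1)^0·-1^2·+1^0 = +1.
|Ram(128712899, -23)| = 4, even; anisotropic at {7, 17, 23, 37}.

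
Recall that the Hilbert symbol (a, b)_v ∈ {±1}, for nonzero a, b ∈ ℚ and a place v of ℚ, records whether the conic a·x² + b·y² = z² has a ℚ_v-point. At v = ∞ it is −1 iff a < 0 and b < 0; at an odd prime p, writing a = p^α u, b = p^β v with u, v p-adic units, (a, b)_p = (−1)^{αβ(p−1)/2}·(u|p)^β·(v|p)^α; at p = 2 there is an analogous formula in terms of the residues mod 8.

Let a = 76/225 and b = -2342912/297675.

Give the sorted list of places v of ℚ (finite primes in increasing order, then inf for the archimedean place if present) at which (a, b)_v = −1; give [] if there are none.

[2, 11, 13, 19]

Mod squares: a ≡ 19, b ≡ -429. Check v ∈ {∞, 2, 3, 5, 7, 11, 13, 19}.
v=2: v_2(a)=2, v_2(b)=14; units ≡ 3, 3 (mod 8); ε·ε+αω+βω = 1·1+2·1+14·1 ≡ 1  ⇒  (a,b)_2 = -1.
v=13: a=13^0·(≡6), b=13^1·(≡8) mod 13; (6|13)=-1, (8|13)=-1; (−1)^{0·1·6}·(-1)^1·(-1)^0 = -1.
v=3: a=3^-2·(≡1), b=3^-5·(≡1) mod 3; (1|3)=+1, (1|3)=+1; (−1)^{-2·-5·1}·(+1)^-5·(+1)^-2 = +1.
v=∞: 19 > 0 and -429 < 0  ⇒  (a,b)_∞ = +1.
v=5: a=5^-2·(≡4), b=5^-2·(≡4) mod 5; (4|5)=+1, (4|5)=+1; (−1)^{-2·-2·2}·(+1)^-2·(+1)^-2 = +1.
v=7: a=7^0·(≡6), b=7^-2·(≡5) mod 7; (6|7)=-1, (5|7)=-1; (−1)^{0·-2·3}·(-1)^-2·(-1)^0 = +1.
v=19: a=19^1·(≡5), b=19^0·(≡8) mod 19; (5|19)=+1, (8|19)=-1; (−1)^{1·0·9}·(+1)^0·(-1)^1 = -1.
v=11: a=11^0·(≡2), b=11^1·(≡3) mod 11; (2|11)=-1, (3|11)=+1; (−1)^{0·1·5}·(-1)^1·(+1)^0 = -1.
Ram(19, -429) = {2, 11, 13, 19}; no ℚ_2-point on the conic.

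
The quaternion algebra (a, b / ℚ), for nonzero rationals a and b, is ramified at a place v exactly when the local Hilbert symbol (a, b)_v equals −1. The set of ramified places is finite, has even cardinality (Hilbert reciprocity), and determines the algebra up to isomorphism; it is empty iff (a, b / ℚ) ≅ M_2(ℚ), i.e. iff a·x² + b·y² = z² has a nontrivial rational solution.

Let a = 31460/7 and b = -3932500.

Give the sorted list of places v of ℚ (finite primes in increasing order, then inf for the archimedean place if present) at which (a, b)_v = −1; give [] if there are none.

[2, 5]

(a, b) ≡ (455, -13) mod (ℚ^×)²; places V = {2, 5, 7, 11, 13, ∞}.
(a,b)_2: α=2, β=2; u≡7, v≡3 (mod 8); ε(u)ε(v)=1·1, αω(v)=2·1, βω(u)=2·0; sum ≡ 1  ⇒  -1.
(a,b)_∞: sgn(455)=+, sgn(-13)=−, so +1.
(a,b)_11: α=2, u≡1; β=2, v≡5 (mod 11); (1|11)=+1, (5|11)=+1; sign (−1)^0·+1^2·+1^2 = +1.
(a,b)_5: α=1, u≡1; β=4, v≡3 (mod 5); (1|5)=+1, (3|5)=-1; sign (−1)^0·+1^4·-1^1 = -1.
(a,b)_7: α=-1, u≡2; β=0, v≡2 (mod 7); (2|7)=+1, (2|7)=+1; sign (−1)^0·+1^0·+1^-1 = +1.
(a,b)_13: α=1, u≡4; β=1, v≡10 (mod 13); (4|13)=+1, (10|13)=+1; sign (−1)^0·+1^1·+1^1 = +1.
Ram(455, -13) = {2, 5}; no ℚ_2-point on the conic.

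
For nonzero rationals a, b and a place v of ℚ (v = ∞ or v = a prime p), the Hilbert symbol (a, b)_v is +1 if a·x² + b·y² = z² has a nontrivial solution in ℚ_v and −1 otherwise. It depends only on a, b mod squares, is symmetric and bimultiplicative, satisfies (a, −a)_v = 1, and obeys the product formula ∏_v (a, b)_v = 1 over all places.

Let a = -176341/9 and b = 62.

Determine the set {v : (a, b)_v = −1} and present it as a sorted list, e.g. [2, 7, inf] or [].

Mod squares: a ≡ -176341, b ≡ 62. Check v ∈ {∞, 2, 3, 11, 17, 23, 31, 41}.
v=31: a=31^0·(≡2), b=31^1·(≡2) mod 31; (2|31)=+1, (2|31)=+1; (−1)^{0·1·15}·(+1)^1·(+1)^0 = +1.
v=∞: -176341 < 0 and 62 > 0  ⇒  (a,b)_∞ = +1.
v=23: a=23^1·(≡17), b=23^0·(≡16) mod 23; (17|23)=-1, (16|23)=+1; (−1)^{1·0·11}·(-1)^0·(+1)^1 = +1.
v=17: a=17^1·(≡11), b=17^0·(≡11) mod 17; (11|17)=-1, (11|17)=-1; (−1)^{1·0·8}·(-1)^0·(-1)^1 = -1.
v=3: a=3^-2·(≡2), b=3^0·(≡2) mod 3; (2|3)=-1, (2|3)=-1; (−1)^{-2·0·1}·(-1)^0·(-1)^-2 = +1.
v=11: a=11^1·(≡2), b=11^0·(≡7) mod 11; (2|11)=-1, (7|11)=-1; (−1)^{1·0·5}·(-1)^0·(-1)^1 = -1.
v=41: a=41^1·(≡5), b=41^0·(≡21) mod 41; (5|41)=+1, (21|41)=+1; (−1)^{1·0·20}·(+1)^0·(+1)^1 = +1.
v=2: v_2(a)=0, v_2(b)=1; units ≡ 3, 7 (mod 8); ε·ε+αω+βω = 1·1+0·0+1·1 ≡ 0  ⇒  (a,b)_2 = +1.
|Ram(-176341, 62)| = 2, even; anisotropic at {11, 17}.

[11, 17]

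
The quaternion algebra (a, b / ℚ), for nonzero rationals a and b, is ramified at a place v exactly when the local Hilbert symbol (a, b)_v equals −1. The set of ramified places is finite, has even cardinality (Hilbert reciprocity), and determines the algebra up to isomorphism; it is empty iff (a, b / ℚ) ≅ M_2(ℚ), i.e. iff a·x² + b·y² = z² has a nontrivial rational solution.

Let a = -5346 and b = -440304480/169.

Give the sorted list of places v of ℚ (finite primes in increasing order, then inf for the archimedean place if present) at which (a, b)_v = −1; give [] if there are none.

[2, 3, 11, inf]

Mod squares: a ≡ -66, b ≡ -70. Check v ∈ {∞, 2, 3, 5, 7, 11, 13, 19}.
v=3: a=3^5·(≡2), b=3^2·(≡2) mod 3; (2|3)=-1, (2|3)=-1; (−1)^{5·2·1}·(-1)^2·(-1)^5 = -1.
v=7: a=7^0·(≡2), b=7^1·(≡2) mod 7; (2|7)=+1, (2|7)=+1; (−1)^{0·1·3}·(+1)^1·(+1)^0 = +1.
v=2: v_2(a)=1, v_2(b)=5; units ≡ 7, 5 (mod 8); ε·ε+αω+βω = 1·0+1·1+5·0 ≡ 1  ⇒  (a,b)_2 = -1.
v=13: a=13^0·(≡10), b=13^-2·(≡8) mod 13; (10|13)=+1, (8|13)=-1; (−1)^{0·-2·6}·(+1)^-2·(-1)^0 = +1.
v=∞: -66 < 0 and -70 < 0  ⇒  (a,b)_∞ = -1.
v=11: a=11^1·(≡9), b=11^2·(≡2) mod 11; (9|11)=+1, (2|11)=-1; (−1)^{1·2·5}·(+1)^2·(-1)^1 = -1.
v=19: a=19^0·(≡12), b=19^2·(≡16) mod 19; (12|19)=-1, (16|19)=+1; (−1)^{0·2·9}·(-1)^2·(+1)^0 = +1.
v=5: a=5^0·(≡4), b=5^1·(≡1) mod 5; (4|5)=+1, (1|5)=+1; (−1)^{0·1·2}·(+1)^1·(+1)^0 = +1.
|Ram(-66, -70)| = 4, even; anisotropic at {2, 3, 11, ∞}.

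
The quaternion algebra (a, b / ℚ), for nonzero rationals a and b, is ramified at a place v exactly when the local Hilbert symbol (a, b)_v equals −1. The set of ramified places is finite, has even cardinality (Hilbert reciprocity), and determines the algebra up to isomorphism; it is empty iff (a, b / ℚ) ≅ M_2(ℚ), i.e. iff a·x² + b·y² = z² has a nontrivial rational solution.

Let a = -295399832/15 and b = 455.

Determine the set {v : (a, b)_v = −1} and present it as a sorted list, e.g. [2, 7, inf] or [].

Mod squares: a ≡ -2730, b ≡ 455. Check v ∈ {∞, 2, 3, 5, 7, 13}.
v=7: a=7^5·(≡1), b=7^1·(≡2) mod 7; (1|7)=+1, (2|7)=+1; (−1)^{5·1·3}·(+1)^1·(+1)^5 = -1.
v=∞: -2730 < 0 and 455 > 0  ⇒  (a,b)_∞ = +1.
v=13: a=13^3·(≡8), b=13^1·(≡9) mod 13; (8|13)=-1, (9|13)=+1; (−1)^{3·1·6}·(-1)^1·(+1)^3 = -1.
v=3: a=3^-1·(≡2), b=3^0·(≡2) mod 3; (2|3)=-1, (2|3)=-1; (−1)^{-1·0·1}·(-1)^0·(-1)^-1 = -1.
v=2: v_2(a)=3, v_2(b)=0; units ≡ 3, 7 (mod 8); ε·ε+αω+βω = 1·1+3·0+0·1 ≡ 1  ⇒  (a,b)_2 = -1.
v=5: a=5^-1·(≡1), b=5^1·(≡1) mod 5; (1|5)=+1, (1|5)=+1; (−1)^{-1·1·2}·(+1)^1·(+1)^-1 = +1.
Ram(-2730, 455) = {2, 3, 7, 13}; no ℚ_2-point on the conic.

[2, 3, 7, 13]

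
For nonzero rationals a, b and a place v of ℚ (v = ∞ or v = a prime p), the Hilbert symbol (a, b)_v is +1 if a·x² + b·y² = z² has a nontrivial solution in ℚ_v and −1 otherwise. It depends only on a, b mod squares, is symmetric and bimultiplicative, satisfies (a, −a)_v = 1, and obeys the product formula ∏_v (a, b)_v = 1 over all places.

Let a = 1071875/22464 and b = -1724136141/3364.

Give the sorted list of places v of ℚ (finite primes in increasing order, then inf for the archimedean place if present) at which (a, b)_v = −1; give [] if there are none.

[3, 13]

(a, b) ≡ (1365, -21) mod (ℚ^×)²; places V = {2, 3, 5, 7, 13, 17, 29, 41, ∞}.
(a,b)_13: α=-1, u≡1; β=2, v≡6 (mod 13); (1|13)=+1, (6|13)=-1; sign (−1)^0·+1^2·-1^-1 = -1.
(a,b)_7: α=3, u≡3; β=1, v≡2 (mod 7); (3|7)=-1, (2|7)=+1; sign (−1)^1·-1^1·+1^3 = +1.
(a,b)_2: α=-6, β=-2; u≡5, v≡3 (mod 8); ε(u)ε(v)=0·1, αω(v)=-6·1, βω(u)=-2·1; sum ≡ 0  ⇒  +1.
(a,b)_3: α=-3, u≡2; β=1, v≡2 (mod 3); (2|3)=-1, (2|3)=-1; sign (−1)^1·-1^1·-1^-3 = -1.
(a,b)_29: α=0, u≡10; β=-2, v≡19 (mod 29); (10|29)=-1, (19|29)=-1; sign (−1)^0·-1^-2·-1^0 = +1.
(a,b)_∞: sgn(1365)=+, sgn(-21)=−, so +1.
(a,b)_41: α=0, u≡38; β=2, v≡18 (mod 41); (38|41)=-1, (18|41)=+1; sign (−1)^0·-1^2·+1^0 = +1.
(a,b)_5: α=5, u≡2; β=0, v≡1 (mod 5); (2|5)=-1, (1|5)=+1; sign (−1)^0·-1^0·+1^5 = +1.
(a,b)_17: α=0, u≡6; β=2, v≡4 (mod 17); (6|17)=-1, (4|17)=+1; sign (−1)^0·-1^2·+1^0 = +1.
(1365, -21 / ℚ) ramifies at {3, 13}: a division algebra.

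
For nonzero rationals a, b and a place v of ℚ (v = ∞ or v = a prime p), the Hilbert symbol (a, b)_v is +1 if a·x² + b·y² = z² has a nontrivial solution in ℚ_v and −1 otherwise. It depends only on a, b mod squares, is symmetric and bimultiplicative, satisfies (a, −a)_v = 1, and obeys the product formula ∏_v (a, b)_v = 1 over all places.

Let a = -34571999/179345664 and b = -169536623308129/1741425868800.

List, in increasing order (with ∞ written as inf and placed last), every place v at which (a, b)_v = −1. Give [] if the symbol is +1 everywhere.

Mod squares: a ≡ -119, b ≡ -2. Check v ∈ {∞, 2, 3, 5, 7, 11, 17, 29, 31}.
v=5: a=5^0·(≡4), b=5^-2·(≡3) mod 5; (4|5)=+1, (3|5)=-1; (−1)^{0·-2·2}·(+1)^-2·(-1)^0 = +1.
v=∞: -119 < 0 and -2 < 0  ⇒  (a,b)_∞ = -1.
v=7: a=7^5·(≡1), b=7^8·(≡5) mod 7; (1|7)=+1, (5|7)=-1; (−1)^{5·8·3}·(+1)^8·(-1)^5 = -1.
v=29: a=29^0·(≡17), b=29^2·(≡11) mod 29; (17|29)=-1, (11|29)=-1; (−1)^{0·2·14}·(-1)^2·(-1)^0 = +1.
v=3: a=3^-6·(≡1), b=3^-12·(≡1) mod 3; (1|3)=+1, (1|3)=+1; (−1)^{-6·-12·1}·(+1)^-12·(+1)^-6 = +1.
v=11: a=11^2·(≡2), b=11^2·(≡4) mod 11; (2|11)=-1, (4|11)=+1; (−1)^{2·2·5}·(-1)^2·(+1)^2 = +1.
v=17: a=17^1·(≡5), b=17^2·(≡13) mod 17; (5|17)=-1, (13|17)=+1; (−1)^{1·2·8}·(-1)^2·(+1)^1 = +1.
v=2: v_2(a)=-8, v_2(b)=-17; units ≡ 1, 7 (mod 8); ε·ε+αω+βω = 0·1+-8·0+-17·0 ≡ 0  ⇒  (a,b)_2 = +1.
v=31: a=31^-2·(≡25), b=31^0·(≡17) mod 31; (25|31)=+1, (17|31)=-1; (−1)^{-2·0·15}·(+1)^0·(-1)^-2 = +1.
|Ram(-119, -2)| = 2, even; anisotropic at {7, ∞}.

[7, inf]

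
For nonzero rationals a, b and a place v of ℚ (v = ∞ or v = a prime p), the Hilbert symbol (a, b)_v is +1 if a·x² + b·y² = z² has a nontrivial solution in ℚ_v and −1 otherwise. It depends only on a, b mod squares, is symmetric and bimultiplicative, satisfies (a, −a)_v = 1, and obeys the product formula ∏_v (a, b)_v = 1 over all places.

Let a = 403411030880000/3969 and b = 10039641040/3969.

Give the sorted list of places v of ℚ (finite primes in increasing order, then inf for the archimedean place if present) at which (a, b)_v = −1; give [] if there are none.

Mod squares: a ≡ 143, b ≡ 85. Check v ∈ {∞, 2, 3, 5, 7, 11, 13, 17, 19}.
v=17: a=17^2·(≡14), b=17^1·(≡5) mod 17; (14|17)=-1, (5|17)=-1; (−1)^{2·1·8}·(-1)^1·(-1)^2 = -1.
v=∞: 143 > 0 and 85 > 0  ⇒  (a,b)_∞ = +1.
v=11: a=11^1·(≡10), b=11^2·(≡6) mod 11; (10|11)=-1, (6|11)=-1; (−1)^{1·2·5}·(-1)^2·(-1)^1 = -1.
v=19: a=19^2·(≡2), b=19^2·(≡1) mod 19; (2|19)=-1, (1|19)=+1; (−1)^{2·2·9}·(-1)^2·(+1)^2 = +1.
v=7: a=7^-2·(≡6), b=7^-2·(≡4) mod 7; (6|7)=-1, (4|7)=+1; (−1)^{-2·-2·3}·(-1)^-2·(+1)^-2 = +1.
v=13: a=13^3·(≡8), b=13^2·(≡2) mod 13; (8|13)=-1, (2|13)=-1; (−1)^{3·2·6}·(-1)^2·(-1)^3 = -1.
v=5: a=5^4·(≡2), b=5^1·(≡2) mod 5; (2|5)=-1, (2|5)=-1; (−1)^{4·1·2}·(-1)^1·(-1)^4 = -1.
v=3: a=3^-4·(≡2), b=3^-4·(≡1) mod 3; (2|3)=-1, (1|3)=+1; (−1)^{-4·-4·1}·(-1)^-4·(+1)^-4 = +1.
v=2: v_2(a)=8, v_2(b)=4; units ≡ 7, 5 (mod 8); ε·ε+αω+βω = 1·0+8·1+4·0 ≡ 0  ⇒  (a,b)_2 = +1.
(143, 85 / ℚ) ramifies at {5, 11, 13, 17}: a division algebra.

[5, 11, 13, 17]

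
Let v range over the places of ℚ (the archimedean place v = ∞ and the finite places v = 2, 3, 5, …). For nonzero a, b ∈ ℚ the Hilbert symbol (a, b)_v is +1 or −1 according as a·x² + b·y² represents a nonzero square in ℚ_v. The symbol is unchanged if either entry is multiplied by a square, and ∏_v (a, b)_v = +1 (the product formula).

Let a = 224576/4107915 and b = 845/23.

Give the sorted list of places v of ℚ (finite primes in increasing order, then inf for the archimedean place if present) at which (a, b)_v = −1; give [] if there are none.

[2, 23]

Mod squares: a ≡ 3335, b ≡ 115. Check v ∈ {∞, 2, 3, 5, 7, 11, 13, 23, 29}.
v=23: a=23^-1·(≡5), b=23^-1·(≡17) mod 23; (5|23)=-1, (17|23)=-1; (−1)^{-1·-1·11}·(-1)^-1·(-1)^-1 = -1.
v=7: a=7^-2·(≡3), b=7^0·(≡6) mod 7; (3|7)=-1, (6|7)=-1; (−1)^{-2·0·3}·(-1)^0·(-1)^-2 = +1.
v=13: a=13^0·(≡11), b=13^2·(≡7) mod 13; (11|13)=-1, (7|13)=-1; (−1)^{0·2·6}·(-1)^2·(-1)^0 = +1.
v=2: v_2(a)=6, v_2(b)=0; units ≡ 7, 3 (mod 8); ε·ε+αω+βω = 1·1+6·1+0·0 ≡ 1  ⇒  (a,b)_2 = -1.
v=∞: 3335 > 0 and 115 > 0  ⇒  (a,b)_∞ = +1.
v=5: a=5^-1·(≡2), b=5^1·(≡3) mod 5; (2|5)=-1, (3|5)=-1; (−1)^{-1·1·2}·(-1)^1·(-1)^-1 = +1.
v=3: a=3^-6·(≡2), b=3^0·(≡1) mod 3; (2|3)=-1, (1|3)=+1; (−1)^{-6·0·1}·(-1)^0·(+1)^-6 = +1.
v=11: a=11^2·(≡7), b=11^0·(≡9) mod 11; (7|11)=-1, (9|11)=+1; (−1)^{2·0·5}·(-1)^0·(+1)^2 = +1.
v=29: a=29^1·(≡25), b=29^0·(≡9) mod 29; (25|29)=+1, (9|29)=+1; (−1)^{1·0·14}·(+1)^0·(+1)^1 = +1.
(3335, 115 / ℚ) ramifies at {2, 23}: a division algebra.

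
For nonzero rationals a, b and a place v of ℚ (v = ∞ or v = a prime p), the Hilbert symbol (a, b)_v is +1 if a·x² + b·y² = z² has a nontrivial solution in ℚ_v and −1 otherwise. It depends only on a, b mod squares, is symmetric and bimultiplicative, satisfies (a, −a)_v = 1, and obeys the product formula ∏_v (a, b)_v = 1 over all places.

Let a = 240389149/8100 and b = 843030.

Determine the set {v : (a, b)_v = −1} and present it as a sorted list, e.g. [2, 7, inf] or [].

(a, b) ≡ (29029, 93670) mod (ℚ^×)²; places V = {2, 3, 5, 7, 11, 13, 17, 19, 29, ∞}.
(a,b)_13: α=3, u≡9; β=0, v≡6 (mod 13); (9|13)=+1, (6|13)=-1; sign (−1)^0·+1^0·-1^3 = -1.
(a,b)_∞: sgn(29029)=+, sgn(93670)=+, so +1.
(a,b)_29: α=1, u≡17; β=1, v≡12 (mod 29); (17|29)=-1, (12|29)=-1; sign (−1)^0·-1^1·-1^1 = +1.
(a,b)_11: α=1, u≡6; β=0, v≡1 (mod 11); (6|11)=-1, (1|11)=+1; sign (−1)^0·-1^0·+1^1 = +1.
(a,b)_19: α=0, u≡11; β=1, v≡5 (mod 19); (11|19)=+1, (5|19)=+1; sign (−1)^0·+1^1·+1^0 = +1.
(a,b)_7: α=3, u≡3; β=0, v≡6 (mod 7); (3|7)=-1, (6|7)=-1; sign (−1)^0·-1^0·-1^3 = -1.
(a,b)_2: α=-2, β=1; u≡5, v≡3 (mod 8); ε(u)ε(v)=0·1, αω(v)=-2·1, βω(u)=1·1; sum ≡ 1  ⇒  -1.
(a,b)_3: α=-4, u≡1; β=2, v≡1 (mod 3); (1|3)=+1, (1|3)=+1; sign (−1)^0·+1^2·+1^-4 = +1.
(a,b)_17: α=0, u≡11; β=1, v≡1 (mod 17); (11|17)=-1, (1|17)=+1; sign (−1)^0·-1^1·+1^0 = -1.
(a,b)_5: α=-2, u≡1; β=1, v≡1 (mod 5); (1|5)=+1, (1|5)=+1; sign (−1)^0·+1^1·+1^-2 = +1.
|Ram(29029, 93670)| = 4, even; anisotropic at {2, 7, 13, 17}.

[2, 7, 13, 17]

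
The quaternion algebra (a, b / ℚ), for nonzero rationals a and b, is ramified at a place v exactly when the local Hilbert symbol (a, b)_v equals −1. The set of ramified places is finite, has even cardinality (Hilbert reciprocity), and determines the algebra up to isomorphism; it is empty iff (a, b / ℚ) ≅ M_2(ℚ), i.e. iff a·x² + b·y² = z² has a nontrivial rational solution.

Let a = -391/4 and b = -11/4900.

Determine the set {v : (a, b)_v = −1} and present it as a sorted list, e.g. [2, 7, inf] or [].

[17, inf]

(a, b) ≡ (-391, -11) mod (ℚ^×)²; places V = {2, 5, 7, 11, 17, 23, ∞}.
(a,b)_5: α=0, u≡1; β=-2, v≡4 (mod 5); (1|5)=+1, (4|5)=+1; sign (−1)^0·+1^-2·+1^0 = +1.
(a,b)_17: α=1, u≡7; β=0, v≡10 (mod 17); (7|17)=-1, (10|17)=-1; sign (−1)^0·-1^0·-1^1 = -1.
(a,b)_2: α=-2, β=-2; u≡1, v≡5 (mod 8); ε(u)ε(v)=0·0, αω(v)=-2·1, βω(u)=-2·0; sum ≡ 0  ⇒  +1.
(a,b)_7: α=0, u≡2; β=-2, v≡5 (mod 7); (2|7)=+1, (5|7)=-1; sign (−1)^0·+1^-2·-1^0 = +1.
(a,b)_∞: sgn(-391)=−, sgn(-11)=−, so -1.
(a,b)_23: α=1, u≡13; β=0, v≡12 (mod 23); (13|23)=+1, (12|23)=+1; sign (−1)^0·+1^0·+1^1 = +1.
(a,b)_11: α=0, u≡4; β=1, v≡2 (mod 11); (4|11)=+1, (2|11)=-1; sign (−1)^0·+1^1·-1^0 = +1.
(-391, -11 / ℚ) ramifies at {17, ∞}: a division algebra.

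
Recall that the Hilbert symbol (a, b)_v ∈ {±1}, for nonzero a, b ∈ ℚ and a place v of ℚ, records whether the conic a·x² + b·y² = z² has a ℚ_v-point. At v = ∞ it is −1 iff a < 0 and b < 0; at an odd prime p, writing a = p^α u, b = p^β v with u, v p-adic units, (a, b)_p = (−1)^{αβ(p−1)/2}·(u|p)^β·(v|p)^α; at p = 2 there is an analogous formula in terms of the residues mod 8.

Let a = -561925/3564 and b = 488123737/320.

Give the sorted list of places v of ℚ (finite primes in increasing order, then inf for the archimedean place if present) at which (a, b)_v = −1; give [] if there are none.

[5, 11]

(a, b) ≡ (-1463, 1451885) mod (ℚ^×)²; places V = {2, 3, 5, 7, 11, 13, 17, 19, 29, 31, 41, ∞}.
(a,b)_3: α=-4, u≡1; β=0, v≡2 (mod 3); (1|3)=+1, (2|3)=-1; sign (−1)^0·+1^0·-1^-4 = +1.
(a,b)_41: α=0, u≡34; β=2, v≡34 (mod 41); (34|41)=-1, (34|41)=-1; sign (−1)^0·-1^2·-1^0 = +1.
(a,b)_31: α=0, u≡19; β=1, v≡19 (mod 31); (19|31)=+1, (19|31)=+1; sign (−1)^0·+1^1·+1^0 = +1.
(a,b)_2: α=-2, β=-6; u≡1, v≡5 (mod 8); ε(u)ε(v)=0·0, αω(v)=-2·1, βω(u)=-6·0; sum ≡ 0  ⇒  +1.
(a,b)_29: α=0, u≡7; β=1, v≡21 (mod 29); (7|29)=+1, (21|29)=-1; sign (−1)^0·+1^1·-1^0 = +1.
(a,b)_17: α=0, u≡4; β=1, v≡3 (mod 17); (4|17)=+1, (3|17)=-1; sign (−1)^0·+1^1·-1^0 = +1.
(a,b)_7: α=1, u≡1; β=0, v≡2 (mod 7); (1|7)=+1, (2|7)=+1; sign (−1)^0·+1^0·+1^1 = +1.
(a,b)_∞: sgn(-1463)=−, sgn(1451885)=+, so +1.
(a,b)_19: α=1, u≡18; β=1, v≡17 (mod 19); (18|19)=-1, (17|19)=+1; sign (−1)^1·-1^1·+1^1 = +1.
(a,b)_5: α=2, u≡2; β=-1, v≡3 (mod 5); (2|5)=-1, (3|5)=-1; sign (−1)^0·-1^-1·-1^2 = -1.
(a,b)_13: α=2, u≡8; β=0, v≡11 (mod 13); (8|13)=-1, (11|13)=-1; sign (−1)^0·-1^0·-1^2 = +1.
(a,b)_11: α=-1, u≡2; β=0, v≡2 (mod 11); (2|11)=-1, (2|11)=-1; sign (−1)^0·-1^0·-1^-1 = -1.
Ram(-1463, 1451885) = {5, 11}; no ℚ_5-point on the conic.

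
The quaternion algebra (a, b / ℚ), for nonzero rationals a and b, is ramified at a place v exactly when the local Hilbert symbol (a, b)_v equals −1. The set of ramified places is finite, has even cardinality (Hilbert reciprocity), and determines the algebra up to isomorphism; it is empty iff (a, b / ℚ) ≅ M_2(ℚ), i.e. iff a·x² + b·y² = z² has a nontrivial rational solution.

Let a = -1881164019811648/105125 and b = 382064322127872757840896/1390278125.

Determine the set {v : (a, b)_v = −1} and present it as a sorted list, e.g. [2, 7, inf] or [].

[2, 5]

Mod squares: a ≡ -65, b ≡ 195. Check v ∈ {∞, 2, 3, 5, 11, 13, 17, 23, 29, 43}.
v=11: a=11^4·(≡4), b=11^8·(≡6) mod 11; (4|11)=+1, (6|11)=-1; (−1)^{4·8·5}·(+1)^8·(-1)^4 = +1.
v=29: a=29^-2·(≡28), b=29^-2·(≡18) mod 29; (28|29)=+1, (18|29)=-1; (−1)^{-2·-2·14}·(+1)^-2·(-1)^-2 = +1.
v=13: a=13^1·(≡6), b=13^1·(≡2) mod 13; (6|13)=-1, (2|13)=-1; (−1)^{1·1·6}·(-1)^1·(-1)^1 = +1.
v=∞: -65 < 0 and 195 > 0  ⇒  (a,b)_∞ = +1.
v=5: a=5^-3·(≡2), b=5^-5·(≡4) mod 5; (2|5)=-1, (4|5)=+1; (−1)^{-3·-5·2}·(-1)^-5·(+1)^-3 = -1.
v=2: v_2(a)=6, v_2(b)=10; units ≡ 7, 3 (mod 8); ε·ε+αω+βω = 1·1+6·1+10·0 ≡ 1  ⇒  (a,b)_2 = -1.
v=23: a=23^0·(≡8), b=23^-2·(≡5) mod 23; (8|23)=+1, (5|23)=-1; (−1)^{0·-2·11}·(+1)^-2·(-1)^0 = +1.
v=43: a=43^2·(≡21), b=43^2·(≡6) mod 43; (21|43)=+1, (6|43)=+1; (−1)^{2·2·21}·(+1)^2·(+1)^2 = +1.
v=3: a=3^0·(≡1), b=3^1·(≡2) mod 3; (1|3)=+1, (2|3)=-1; (−1)^{0·1·1}·(+1)^1·(-1)^0 = +1.
v=17: a=17^4·(≡11), b=17^6·(≡4) mod 17; (11|17)=-1, (4|17)=+1; (−1)^{4·6·8}·(-1)^6·(+1)^4 = +1.
(-65, 195 / ℚ) ramifies at {2, 5}: a division algebra.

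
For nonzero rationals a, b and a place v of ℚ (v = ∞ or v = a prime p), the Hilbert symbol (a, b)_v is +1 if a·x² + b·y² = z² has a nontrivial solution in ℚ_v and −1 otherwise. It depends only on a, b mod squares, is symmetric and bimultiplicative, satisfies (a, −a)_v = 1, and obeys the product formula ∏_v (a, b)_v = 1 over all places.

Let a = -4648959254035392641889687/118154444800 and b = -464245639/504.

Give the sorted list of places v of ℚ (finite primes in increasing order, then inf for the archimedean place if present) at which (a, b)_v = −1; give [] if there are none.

[2, 11, 13, inf]

(a, b) ≡ (-1001, -34034) mod (ℚ^×)²; places V = {2, 3, 5, 7, 11, 13, 17, 19, 23, 29, ∞}.
(a,b)_29: α=-2, u≡14; β=0, v≡15 (mod 29); (14|29)=-1, (15|29)=-1; sign (−1)^0·-1^0·-1^-2 = +1.
(a,b)_23: α=4, u≡14; β=2, v≡13 (mod 23); (14|23)=-1, (13|23)=+1; sign (−1)^0·-1^2·+1^4 = +1.
(a,b)_7: α=-3, u≡2; β=-1, v≡5 (mod 7); (2|7)=+1, (5|7)=-1; sign (−1)^1·+1^-1·-1^-3 = +1.
(a,b)_17: α=4, u≡1; β=1, v≡15 (mod 17); (1|17)=+1, (15|17)=+1; sign (−1)^0·+1^1·+1^4 = +1.
(a,b)_13: α=1, u≡1; β=1, v≡7 (mod 13); (1|13)=+1, (7|13)=-1; sign (−1)^0·+1^1·-1^1 = -1.
(a,b)_3: α=6, u≡1; β=-2, v≡1 (mod 3); (1|3)=+1, (1|3)=+1; sign (−1)^0·+1^-2·+1^6 = +1.
(a,b)_11: α=5, u≡10; β=1, v≡10 (mod 11); (10|11)=-1, (10|11)=-1; sign (−1)^1·-1^1·-1^5 = -1.
(a,b)_5: α=-2, u≡4; β=0, v≡4 (mod 5); (4|5)=+1, (4|5)=+1; sign (−1)^0·+1^0·+1^-2 = +1.
(a,b)_19: α=4, u≡11; β=2, v≡13 (mod 19); (11|19)=+1, (13|19)=-1; sign (−1)^0·+1^2·-1^4 = +1.
(a,b)_2: α=-14, β=-3; u≡7, v≡7 (mod 8); ε(u)ε(v)=1·1, αω(v)=-14·0, βω(u)=-3·0; sum ≡ 1  ⇒  -1.
(a,b)_∞: sgn(-1001)=−, sgn(-34034)=−, so -1.
|Ram(-1001, -34034)| = 4, even; anisotropic at {2, 11, 13, ∞}.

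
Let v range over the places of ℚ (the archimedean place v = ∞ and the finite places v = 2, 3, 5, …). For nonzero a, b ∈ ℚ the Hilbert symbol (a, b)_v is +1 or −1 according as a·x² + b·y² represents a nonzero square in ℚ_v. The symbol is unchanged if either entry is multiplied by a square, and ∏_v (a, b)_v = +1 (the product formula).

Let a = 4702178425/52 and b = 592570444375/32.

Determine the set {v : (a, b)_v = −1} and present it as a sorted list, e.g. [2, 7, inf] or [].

Mod squares: a ≡ 2821, b ≡ 107198. Check v ∈ {∞, 2, 5, 7, 13, 19, 31}.
v=2: v_2(a)=-2, v_2(b)=-5; units ≡ 5, 7 (mod 8); ε·ε+αω+βω = 0·1+-2·0+-5·1 ≡ 1  ⇒  (a,b)_2 = -1.
v=19: a=19^2·(≡5), b=19^3·(≡14) mod 19; (5|19)=+1, (14|19)=-1; (−1)^{2·3·9}·(+1)^3·(-1)^2 = +1.
v=∞: 2821 > 0 and 107198 > 0  ⇒  (a,b)_∞ = +1.
v=13: a=13^-1·(≡12), b=13^1·(≡3) mod 13; (12|13)=+1, (3|13)=+1; (−1)^{-1·1·6}·(+1)^1·(+1)^-1 = +1.
v=31: a=31^1·(≡29), b=31^1·(≡17) mod 31; (29|31)=-1, (17|31)=-1; (−1)^{1·1·15}·(-1)^1·(-1)^1 = -1.
v=7: a=7^5·(≡2), b=7^3·(≡5) mod 7; (2|7)=+1, (5|7)=-1; (−1)^{5·3·3}·(+1)^3·(-1)^5 = +1.
v=5: a=5^2·(≡1), b=5^4·(≡3) mod 5; (1|5)=+1, (3|5)=-1; (−1)^{2·4·2}·(+1)^4·(-1)^2 = +1.
|Ram(2821, 107198)| = 2, even; anisotropic at {2, 31}.

[2, 31]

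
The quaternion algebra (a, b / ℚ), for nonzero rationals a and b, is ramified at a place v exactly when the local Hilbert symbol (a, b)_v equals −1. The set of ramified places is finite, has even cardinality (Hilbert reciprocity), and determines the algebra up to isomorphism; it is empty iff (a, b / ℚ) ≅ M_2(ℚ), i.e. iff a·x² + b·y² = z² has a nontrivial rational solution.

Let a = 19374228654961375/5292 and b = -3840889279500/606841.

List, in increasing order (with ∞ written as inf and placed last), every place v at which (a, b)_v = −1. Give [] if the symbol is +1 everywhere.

[3, 5]

(a, b) ≡ (9165, -515355) mod (ℚ^×)²; places V = {2, 3, 5, 7, 13, 17, 19, 41, 43, 47, 53, ∞}.
(a,b)_53: α=2, u≡42; β=0, v≡1 (mod 53); (42|53)=+1, (1|53)=+1; sign (−1)^0·+1^0·+1^2 = +1.
(a,b)_19: α=0, u≡4; β=-2, v≡4 (mod 19); (4|19)=+1, (4|19)=+1; sign (−1)^0·+1^-2·+1^0 = +1.
(a,b)_∞: sgn(9165)=+, sgn(-515355)=−, so +1.
(a,b)_7: α=-2, u≡2; β=2, v≡6 (mod 7); (2|7)=+1, (6|7)=-1; sign (−1)^0·+1^2·-1^-2 = +1.
(a,b)_13: α=3, u≡4; β=2, v≡3 (mod 13); (4|13)=+1, (3|13)=+1; sign (−1)^0·+1^2·+1^3 = +1.
(a,b)_5: α=3, u≡3; β=3, v≡4 (mod 5); (3|5)=-1, (4|5)=+1; sign (−1)^0·-1^3·+1^3 = -1.
(a,b)_17: α=2, u≡8; β=1, v≡16 (mod 17); (8|17)=+1, (16|17)=+1; sign (−1)^0·+1^1·+1^2 = +1.
(a,b)_41: α=0, u≡15; β=-2, v≡27 (mod 41); (15|41)=-1, (27|41)=-1; sign (−1)^0·-1^-2·-1^0 = +1.
(a,b)_2: α=-2, β=2; u≡5, v≡5 (mod 8); ε(u)ε(v)=0·0, αω(v)=-2·1, βω(u)=2·1; sum ≡ 0  ⇒  +1.
(a,b)_47: α=1, u≡12; β=1, v≡22 (mod 47); (12|47)=+1, (22|47)=-1; sign (−1)^1·+1^1·-1^1 = +1.
(a,b)_43: α=2, u≡15; β=1, v≡7 (mod 43); (15|43)=+1, (7|43)=-1; sign (−1)^0·+1^1·-1^2 = +1.
(a,b)_3: α=-3, u≡1; β=3, v≡1 (mod 3); (1|3)=+1, (1|3)=+1; sign (−1)^1·+1^3·+1^-3 = -1.
|Ram(9165, -515355)| = 2, even; anisotropic at {3, 5}.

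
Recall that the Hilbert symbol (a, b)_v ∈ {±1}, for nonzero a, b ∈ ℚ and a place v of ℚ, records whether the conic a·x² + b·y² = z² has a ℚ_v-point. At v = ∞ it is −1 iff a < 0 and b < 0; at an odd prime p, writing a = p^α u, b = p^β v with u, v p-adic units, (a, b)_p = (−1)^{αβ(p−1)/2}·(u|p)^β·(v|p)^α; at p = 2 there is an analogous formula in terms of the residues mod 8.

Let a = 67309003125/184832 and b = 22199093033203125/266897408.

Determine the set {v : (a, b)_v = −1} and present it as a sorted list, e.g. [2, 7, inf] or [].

Mod squares: a ≡ 10, b ≡ 170. Check v ∈ {∞, 2, 3, 5, 7, 13, 17, 19}.
v=17: a=17^2·(≡6), b=17^3·(≡6) mod 17; (6|17)=-1, (6|17)=-1; (−1)^{2·3·8}·(-1)^3·(-1)^2 = -1.
v=∞: 10 > 0 and 170 > 0  ⇒  (a,b)_∞ = +1.
v=2: v_2(a)=-9, v_2(b)=-11; units ≡ 5, 5 (mod 8); ε·ε+αω+βω = 0·0+-9·1+-11·1 ≡ 0  ⇒  (a,b)_2 = +1.
v=19: a=19^-2·(≡3), b=19^-4·(≡2) mod 19; (3|19)=-1, (2|19)=-1; (−1)^{-2·-4·9}·(-1)^-4·(-1)^-2 = +1.
v=13: a=13^2·(≡1), b=13^4·(≡1) mod 13; (1|13)=+1, (1|13)=+1; (−1)^{2·4·6}·(+1)^4·(+1)^2 = +1.
v=5: a=5^5·(≡3), b=5^9·(≡1) mod 5; (3|5)=-1, (1|5)=+1; (−1)^{5·9·2}·(-1)^9·(+1)^5 = -1.
v=3: a=3^2·(≡1), b=3^4·(≡2) mod 3; (1|3)=+1, (2|3)=-1; (−1)^{2·4·1}·(+1)^4·(-1)^2 = +1.
v=7: a=7^2·(≡3), b=7^0·(≡4) mod 7; (3|7)=-1, (4|7)=+1; (−1)^{2·0·3}·(-1)^0·(+1)^2 = +1.
(10, 170 / ℚ) ramifies at {5, 17}: a division algebra.

[5, 17]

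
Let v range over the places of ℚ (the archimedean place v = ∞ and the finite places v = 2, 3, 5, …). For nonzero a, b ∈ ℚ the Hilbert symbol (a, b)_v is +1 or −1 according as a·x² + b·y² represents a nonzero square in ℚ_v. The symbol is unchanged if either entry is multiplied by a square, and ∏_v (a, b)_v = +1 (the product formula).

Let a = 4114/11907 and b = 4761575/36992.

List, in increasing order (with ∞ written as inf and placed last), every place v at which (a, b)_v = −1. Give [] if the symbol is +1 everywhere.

[17, 23]

Mod squares: a ≡ 102, b ≡ 46. Check v ∈ {∞, 2, 3, 5, 7, 11, 13, 17, 23}.
v=23: a=23^0·(≡7), b=23^1·(≡6) mod 23; (7|23)=-1, (6|23)=+1; (−1)^{0·1·11}·(-1)^1·(+1)^0 = -1.
v=2: v_2(a)=1, v_2(b)=-7; units ≡ 3, 7 (mod 8); ε·ε+αω+βω = 1·1+1·0+-7·1 ≡ 0  ⇒  (a,b)_2 = +1.
v=3: a=3^-5·(≡1), b=3^0·(≡1) mod 3; (1|3)=+1, (1|3)=+1; (−1)^{-5·0·1}·(+1)^0·(+1)^-5 = +1.
v=∞: 102 > 0 and 46 > 0  ⇒  (a,b)_∞ = +1.
v=11: a=11^2·(≡9), b=11^0·(≡6) mod 11; (9|11)=+1, (6|11)=-1; (−1)^{2·0·5}·(+1)^0·(-1)^2 = +1.
v=13: a=13^0·(≡7), b=13^2·(≡8) mod 13; (7|13)=-1, (8|13)=-1; (−1)^{0·2·6}·(-1)^2·(-1)^0 = +1.
v=7: a=7^-2·(≡1), b=7^2·(≡2) mod 7; (1|7)=+1, (2|7)=+1; (−1)^{-2·2·3}·(+1)^2·(+1)^-2 = +1.
v=5: a=5^0·(≡2), b=5^2·(≡4) mod 5; (2|5)=-1, (4|5)=+1; (−1)^{0·2·2}·(-1)^2·(+1)^0 = +1.
v=17: a=17^1·(≡3), b=17^-2·(≡5) mod 17; (3|17)=-1, (5|17)=-1; (−1)^{1·-2·8}·(-1)^-2·(-1)^1 = -1.
Ram(102, 46) = {17, 23}; no ℚ_17-point on the conic.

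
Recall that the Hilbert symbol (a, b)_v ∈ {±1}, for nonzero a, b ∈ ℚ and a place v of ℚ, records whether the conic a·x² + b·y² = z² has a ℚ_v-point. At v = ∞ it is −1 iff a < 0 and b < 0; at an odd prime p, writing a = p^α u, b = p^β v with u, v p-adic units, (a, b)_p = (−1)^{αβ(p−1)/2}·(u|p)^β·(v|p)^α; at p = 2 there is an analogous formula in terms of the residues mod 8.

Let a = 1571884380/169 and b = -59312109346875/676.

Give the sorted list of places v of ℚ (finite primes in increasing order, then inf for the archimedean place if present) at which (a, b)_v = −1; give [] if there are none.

[7, 11]

Mod squares: a ≡ 55, b ≡ -1995. Check v ∈ {∞, 2, 3, 5, 7, 11, 13, 19}.
v=11: a=11^3·(≡5), b=11^4·(≡2) mod 11; (5|11)=+1, (2|11)=-1; (−1)^{3·4·5}·(+1)^4·(-1)^3 = -1.
v=3: a=3^10·(≡1), b=3^3·(≡1) mod 3; (1|3)=+1, (1|3)=+1; (−1)^{10·3·1}·(+1)^3·(+1)^10 = +1.
v=13: a=13^-2·(≡1), b=13^-2·(≡11) mod 13; (1|13)=+1, (11|13)=-1; (−1)^{-2·-2·6}·(+1)^-2·(-1)^-2 = +1.
v=∞: 55 > 0 and -1995 < 0  ⇒  (a,b)_∞ = +1.
v=7: a=7^0·(≡3), b=7^1·(≡4) mod 7; (3|7)=-1, (4|7)=+1; (−1)^{0·1·3}·(-1)^1·(+1)^0 = -1.
v=5: a=5^1·(≡4), b=5^5·(≡4) mod 5; (4|5)=+1, (4|5)=+1; (−1)^{1·5·2}·(+1)^5·(+1)^1 = +1.
v=19: a=19^0·(≡11), b=19^3·(≡9) mod 19; (11|19)=+1, (9|19)=+1; (−1)^{0·3·9}·(+1)^3·(+1)^0 = +1.
v=2: v_2(a)=2, v_2(b)=-2; units ≡ 7, 5 (mod 8); ε·ε+αω+βω = 1·0+2·1+-2·0 ≡ 0  ⇒  (a,b)_2 = +1.
(55, -1995 / ℚ) ramifies at {7, 11}: a division algebra.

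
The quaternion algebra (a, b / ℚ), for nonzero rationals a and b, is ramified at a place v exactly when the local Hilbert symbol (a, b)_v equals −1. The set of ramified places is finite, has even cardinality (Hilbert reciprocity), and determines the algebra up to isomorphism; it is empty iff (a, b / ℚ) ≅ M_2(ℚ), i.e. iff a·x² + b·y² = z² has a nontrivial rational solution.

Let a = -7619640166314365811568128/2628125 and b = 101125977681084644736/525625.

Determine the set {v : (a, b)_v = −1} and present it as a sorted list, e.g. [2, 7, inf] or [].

(a, b) ≡ (-4727190, 22134) mod (ℚ^×)²; places V = {2, 3, 5, 7, 13, 17, 23, 29, 31, ∞}.
(a,b)_2: α=9, β=7; u≡5, v≡3 (mod 8); ε(u)ε(v)=0·1, αω(v)=9·1, βω(u)=7·1; sum ≡ 0  ⇒  +1.
(a,b)_31: α=1, u≡27; β=1, v≡8 (mod 31); (27|31)=-1, (8|31)=+1; sign (−1)^1·-1^1·+1^1 = +1.
(a,b)_13: α=1, u≡2; β=0, v≡5 (mod 13); (2|13)=-1, (5|13)=-1; sign (−1)^0·-1^0·-1^1 = -1.
(a,b)_5: α=-5, u≡2; β=-4, v≡1 (mod 5); (2|5)=-1, (1|5)=+1; sign (−1)^0·-1^-4·+1^-5 = +1.
(a,b)_∞: sgn(-4727190)=−, sgn(22134)=+, so +1.
(a,b)_7: α=10, u≡4; β=9, v≡3 (mod 7); (4|7)=+1, (3|7)=-1; sign (−1)^0·+1^9·-1^10 = +1.
(a,b)_23: α=3, u≡5; β=2, v≡9 (mod 23); (5|23)=-1, (9|23)=+1; sign (−1)^0·-1^2·+1^3 = +1.
(a,b)_17: α=3, u≡9; β=3, v≡10 (mod 17); (9|17)=+1, (10|17)=-1; sign (−1)^0·+1^3·-1^3 = -1.
(a,b)_3: α=7, u≡2; β=5, v≡1 (mod 3); (2|3)=-1, (1|3)=+1; sign (−1)^1·-1^5·+1^7 = +1.
(a,b)_29: α=-2, u≡28; β=-2, v≡25 (mod 29); (28|29)=+1, (25|29)=+1; sign (−1)^0·+1^-2·+1^-2 = +1.
Ram(-4727190, 22134) = {13, 17}; no ℚ_13-point on the conic.

[13, 17]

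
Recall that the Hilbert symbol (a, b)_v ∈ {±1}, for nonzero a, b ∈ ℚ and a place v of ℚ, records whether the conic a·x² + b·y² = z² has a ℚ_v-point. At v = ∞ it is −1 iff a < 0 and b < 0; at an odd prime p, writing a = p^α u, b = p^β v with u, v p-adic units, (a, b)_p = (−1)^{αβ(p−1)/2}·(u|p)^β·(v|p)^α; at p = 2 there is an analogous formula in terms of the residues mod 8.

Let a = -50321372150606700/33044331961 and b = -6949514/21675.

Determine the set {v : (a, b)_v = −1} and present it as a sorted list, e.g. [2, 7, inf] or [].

[2, inf]

Mod squares: a ≡ -3, b ≡ -78. Check v ∈ {∞, 2, 3, 5, 11, 13, 17, 37, 41, 47}.
v=41: a=41^2·(≡35), b=41^0·(≡1) mod 41; (35|41)=-1, (1|41)=+1; (−1)^{2·0·20}·(-1)^0·(+1)^2 = +1.
v=∞: -3 < 0 and -78 < 0  ⇒  (a,b)_∞ = -1.
v=47: a=47^4·(≡43), b=47^2·(≡18) mod 47; (43|47)=-1, (18|47)=+1; (−1)^{4·2·23}·(-1)^2·(+1)^4 = +1.
v=13: a=13^2·(≡9), b=13^1·(≡2) mod 13; (9|13)=+1, (2|13)=-1; (−1)^{2·1·6}·(+1)^1·(-1)^2 = +1.
v=11: a=11^2·(≡10), b=11^2·(≡6) mod 11; (10|11)=-1, (6|11)=-1; (−1)^{2·2·5}·(-1)^2·(-1)^2 = +1.
v=5: a=5^2·(≡2), b=5^-2·(≡3) mod 5; (2|5)=-1, (3|5)=-1; (−1)^{2·-2·2}·(-1)^-2·(-1)^2 = +1.
v=2: v_2(a)=2, v_2(b)=1; units ≡ 5, 1 (mod 8); ε·ε+αω+βω = 0·0+2·0+1·1 ≡ 1  ⇒  (a,b)_2 = -1.
v=37: a=37^-2·(≡9), b=37^0·(≡9) mod 37; (9|37)=+1, (9|37)=+1; (−1)^{-2·0·18}·(+1)^0·(+1)^-2 = +1.
v=17: a=17^-6·(≡14), b=17^-2·(≡5) mod 17; (14|17)=-1, (5|17)=-1; (−1)^{-6·-2·8}·(-1)^-2·(-1)^-6 = +1.
v=3: a=3^1·(≡2), b=3^-1·(≡1) mod 3; (2|3)=-1, (1|3)=+1; (−1)^{1·-1·1}·(-1)^-1·(+1)^1 = +1.
Ram(-3, -78) = {2, ∞}; no ℚ_2-point on the conic.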